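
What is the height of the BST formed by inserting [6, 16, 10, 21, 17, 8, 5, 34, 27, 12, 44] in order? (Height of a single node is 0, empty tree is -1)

Insertion order: [6, 16, 10, 21, 17, 8, 5, 34, 27, 12, 44]
Tree (level-order array): [6, 5, 16, None, None, 10, 21, 8, 12, 17, 34, None, None, None, None, None, None, 27, 44]
Compute height bottom-up (empty subtree = -1):
  height(5) = 1 + max(-1, -1) = 0
  height(8) = 1 + max(-1, -1) = 0
  height(12) = 1 + max(-1, -1) = 0
  height(10) = 1 + max(0, 0) = 1
  height(17) = 1 + max(-1, -1) = 0
  height(27) = 1 + max(-1, -1) = 0
  height(44) = 1 + max(-1, -1) = 0
  height(34) = 1 + max(0, 0) = 1
  height(21) = 1 + max(0, 1) = 2
  height(16) = 1 + max(1, 2) = 3
  height(6) = 1 + max(0, 3) = 4
Height = 4


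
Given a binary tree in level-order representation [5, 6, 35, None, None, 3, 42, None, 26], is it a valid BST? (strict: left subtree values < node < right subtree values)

Level-order array: [5, 6, 35, None, None, 3, 42, None, 26]
Validate using subtree bounds (lo, hi): at each node, require lo < value < hi,
then recurse left with hi=value and right with lo=value.
Preorder trace (stopping at first violation):
  at node 5 with bounds (-inf, +inf): OK
  at node 6 with bounds (-inf, 5): VIOLATION
Node 6 violates its bound: not (-inf < 6 < 5).
Result: Not a valid BST


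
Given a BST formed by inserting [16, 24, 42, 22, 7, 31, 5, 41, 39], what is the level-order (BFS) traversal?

Tree insertion order: [16, 24, 42, 22, 7, 31, 5, 41, 39]
Tree (level-order array): [16, 7, 24, 5, None, 22, 42, None, None, None, None, 31, None, None, 41, 39]
BFS from the root, enqueuing left then right child of each popped node:
  queue [16] -> pop 16, enqueue [7, 24], visited so far: [16]
  queue [7, 24] -> pop 7, enqueue [5], visited so far: [16, 7]
  queue [24, 5] -> pop 24, enqueue [22, 42], visited so far: [16, 7, 24]
  queue [5, 22, 42] -> pop 5, enqueue [none], visited so far: [16, 7, 24, 5]
  queue [22, 42] -> pop 22, enqueue [none], visited so far: [16, 7, 24, 5, 22]
  queue [42] -> pop 42, enqueue [31], visited so far: [16, 7, 24, 5, 22, 42]
  queue [31] -> pop 31, enqueue [41], visited so far: [16, 7, 24, 5, 22, 42, 31]
  queue [41] -> pop 41, enqueue [39], visited so far: [16, 7, 24, 5, 22, 42, 31, 41]
  queue [39] -> pop 39, enqueue [none], visited so far: [16, 7, 24, 5, 22, 42, 31, 41, 39]
Result: [16, 7, 24, 5, 22, 42, 31, 41, 39]


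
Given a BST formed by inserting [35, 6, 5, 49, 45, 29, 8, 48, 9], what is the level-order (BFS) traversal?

Tree insertion order: [35, 6, 5, 49, 45, 29, 8, 48, 9]
Tree (level-order array): [35, 6, 49, 5, 29, 45, None, None, None, 8, None, None, 48, None, 9]
BFS from the root, enqueuing left then right child of each popped node:
  queue [35] -> pop 35, enqueue [6, 49], visited so far: [35]
  queue [6, 49] -> pop 6, enqueue [5, 29], visited so far: [35, 6]
  queue [49, 5, 29] -> pop 49, enqueue [45], visited so far: [35, 6, 49]
  queue [5, 29, 45] -> pop 5, enqueue [none], visited so far: [35, 6, 49, 5]
  queue [29, 45] -> pop 29, enqueue [8], visited so far: [35, 6, 49, 5, 29]
  queue [45, 8] -> pop 45, enqueue [48], visited so far: [35, 6, 49, 5, 29, 45]
  queue [8, 48] -> pop 8, enqueue [9], visited so far: [35, 6, 49, 5, 29, 45, 8]
  queue [48, 9] -> pop 48, enqueue [none], visited so far: [35, 6, 49, 5, 29, 45, 8, 48]
  queue [9] -> pop 9, enqueue [none], visited so far: [35, 6, 49, 5, 29, 45, 8, 48, 9]
Result: [35, 6, 49, 5, 29, 45, 8, 48, 9]


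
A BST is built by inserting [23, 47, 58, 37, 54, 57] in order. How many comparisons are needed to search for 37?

Search path for 37: 23 -> 47 -> 37
Found: True
Comparisons: 3


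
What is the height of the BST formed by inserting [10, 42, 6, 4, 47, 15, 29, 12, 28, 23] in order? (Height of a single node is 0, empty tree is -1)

Insertion order: [10, 42, 6, 4, 47, 15, 29, 12, 28, 23]
Tree (level-order array): [10, 6, 42, 4, None, 15, 47, None, None, 12, 29, None, None, None, None, 28, None, 23]
Compute height bottom-up (empty subtree = -1):
  height(4) = 1 + max(-1, -1) = 0
  height(6) = 1 + max(0, -1) = 1
  height(12) = 1 + max(-1, -1) = 0
  height(23) = 1 + max(-1, -1) = 0
  height(28) = 1 + max(0, -1) = 1
  height(29) = 1 + max(1, -1) = 2
  height(15) = 1 + max(0, 2) = 3
  height(47) = 1 + max(-1, -1) = 0
  height(42) = 1 + max(3, 0) = 4
  height(10) = 1 + max(1, 4) = 5
Height = 5


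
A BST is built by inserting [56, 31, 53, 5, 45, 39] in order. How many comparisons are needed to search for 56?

Search path for 56: 56
Found: True
Comparisons: 1


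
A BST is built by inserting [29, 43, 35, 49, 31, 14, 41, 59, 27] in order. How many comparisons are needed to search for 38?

Search path for 38: 29 -> 43 -> 35 -> 41
Found: False
Comparisons: 4


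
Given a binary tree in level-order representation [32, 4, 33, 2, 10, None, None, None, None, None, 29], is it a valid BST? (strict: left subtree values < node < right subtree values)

Level-order array: [32, 4, 33, 2, 10, None, None, None, None, None, 29]
Validate using subtree bounds (lo, hi): at each node, require lo < value < hi,
then recurse left with hi=value and right with lo=value.
Preorder trace (stopping at first violation):
  at node 32 with bounds (-inf, +inf): OK
  at node 4 with bounds (-inf, 32): OK
  at node 2 with bounds (-inf, 4): OK
  at node 10 with bounds (4, 32): OK
  at node 29 with bounds (10, 32): OK
  at node 33 with bounds (32, +inf): OK
No violation found at any node.
Result: Valid BST


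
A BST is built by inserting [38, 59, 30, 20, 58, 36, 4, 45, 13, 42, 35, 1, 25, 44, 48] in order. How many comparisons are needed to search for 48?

Search path for 48: 38 -> 59 -> 58 -> 45 -> 48
Found: True
Comparisons: 5


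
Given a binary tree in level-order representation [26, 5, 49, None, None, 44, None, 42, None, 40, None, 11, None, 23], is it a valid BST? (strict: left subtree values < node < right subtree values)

Level-order array: [26, 5, 49, None, None, 44, None, 42, None, 40, None, 11, None, 23]
Validate using subtree bounds (lo, hi): at each node, require lo < value < hi,
then recurse left with hi=value and right with lo=value.
Preorder trace (stopping at first violation):
  at node 26 with bounds (-inf, +inf): OK
  at node 5 with bounds (-inf, 26): OK
  at node 49 with bounds (26, +inf): OK
  at node 44 with bounds (26, 49): OK
  at node 42 with bounds (26, 44): OK
  at node 40 with bounds (26, 42): OK
  at node 11 with bounds (26, 40): VIOLATION
Node 11 violates its bound: not (26 < 11 < 40).
Result: Not a valid BST


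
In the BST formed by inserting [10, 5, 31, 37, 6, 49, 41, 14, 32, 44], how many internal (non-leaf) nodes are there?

Tree built from: [10, 5, 31, 37, 6, 49, 41, 14, 32, 44]
Tree (level-order array): [10, 5, 31, None, 6, 14, 37, None, None, None, None, 32, 49, None, None, 41, None, None, 44]
Rule: An internal node has at least one child.
Per-node child counts:
  node 10: 2 child(ren)
  node 5: 1 child(ren)
  node 6: 0 child(ren)
  node 31: 2 child(ren)
  node 14: 0 child(ren)
  node 37: 2 child(ren)
  node 32: 0 child(ren)
  node 49: 1 child(ren)
  node 41: 1 child(ren)
  node 44: 0 child(ren)
Matching nodes: [10, 5, 31, 37, 49, 41]
Count of internal (non-leaf) nodes: 6


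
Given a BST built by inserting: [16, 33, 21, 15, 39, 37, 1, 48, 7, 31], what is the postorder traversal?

Tree insertion order: [16, 33, 21, 15, 39, 37, 1, 48, 7, 31]
Tree (level-order array): [16, 15, 33, 1, None, 21, 39, None, 7, None, 31, 37, 48]
Postorder traversal: [7, 1, 15, 31, 21, 37, 48, 39, 33, 16]


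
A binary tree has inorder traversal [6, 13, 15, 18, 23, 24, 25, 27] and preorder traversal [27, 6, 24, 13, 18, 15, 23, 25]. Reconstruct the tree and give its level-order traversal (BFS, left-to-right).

Inorder:  [6, 13, 15, 18, 23, 24, 25, 27]
Preorder: [27, 6, 24, 13, 18, 15, 23, 25]
Algorithm: preorder visits root first, so consume preorder in order;
for each root, split the current inorder slice at that value into
left-subtree inorder and right-subtree inorder, then recurse.
Recursive splits:
  root=27; inorder splits into left=[6, 13, 15, 18, 23, 24, 25], right=[]
  root=6; inorder splits into left=[], right=[13, 15, 18, 23, 24, 25]
  root=24; inorder splits into left=[13, 15, 18, 23], right=[25]
  root=13; inorder splits into left=[], right=[15, 18, 23]
  root=18; inorder splits into left=[15], right=[23]
  root=15; inorder splits into left=[], right=[]
  root=23; inorder splits into left=[], right=[]
  root=25; inorder splits into left=[], right=[]
Reconstructed level-order: [27, 6, 24, 13, 25, 18, 15, 23]


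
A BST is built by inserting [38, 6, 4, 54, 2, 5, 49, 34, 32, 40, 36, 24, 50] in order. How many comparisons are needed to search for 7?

Search path for 7: 38 -> 6 -> 34 -> 32 -> 24
Found: False
Comparisons: 5


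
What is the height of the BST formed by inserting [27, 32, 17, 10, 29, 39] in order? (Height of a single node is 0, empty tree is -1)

Insertion order: [27, 32, 17, 10, 29, 39]
Tree (level-order array): [27, 17, 32, 10, None, 29, 39]
Compute height bottom-up (empty subtree = -1):
  height(10) = 1 + max(-1, -1) = 0
  height(17) = 1 + max(0, -1) = 1
  height(29) = 1 + max(-1, -1) = 0
  height(39) = 1 + max(-1, -1) = 0
  height(32) = 1 + max(0, 0) = 1
  height(27) = 1 + max(1, 1) = 2
Height = 2


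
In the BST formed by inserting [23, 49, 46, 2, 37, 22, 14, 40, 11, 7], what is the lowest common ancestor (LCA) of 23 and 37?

Tree insertion order: [23, 49, 46, 2, 37, 22, 14, 40, 11, 7]
Tree (level-order array): [23, 2, 49, None, 22, 46, None, 14, None, 37, None, 11, None, None, 40, 7]
In a BST, the LCA of p=23, q=37 is the first node v on the
root-to-leaf path with p <= v <= q (go left if both < v, right if both > v).
Walk from root:
  at 23: 23 <= 23 <= 37, this is the LCA
LCA = 23


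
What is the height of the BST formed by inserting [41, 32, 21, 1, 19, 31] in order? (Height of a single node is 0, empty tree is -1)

Insertion order: [41, 32, 21, 1, 19, 31]
Tree (level-order array): [41, 32, None, 21, None, 1, 31, None, 19]
Compute height bottom-up (empty subtree = -1):
  height(19) = 1 + max(-1, -1) = 0
  height(1) = 1 + max(-1, 0) = 1
  height(31) = 1 + max(-1, -1) = 0
  height(21) = 1 + max(1, 0) = 2
  height(32) = 1 + max(2, -1) = 3
  height(41) = 1 + max(3, -1) = 4
Height = 4


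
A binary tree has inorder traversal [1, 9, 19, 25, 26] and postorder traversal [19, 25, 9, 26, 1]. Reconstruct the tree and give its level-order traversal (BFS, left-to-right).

Inorder:   [1, 9, 19, 25, 26]
Postorder: [19, 25, 9, 26, 1]
Algorithm: postorder visits root last, so walk postorder right-to-left;
each value is the root of the current inorder slice — split it at that
value, recurse on the right subtree first, then the left.
Recursive splits:
  root=1; inorder splits into left=[], right=[9, 19, 25, 26]
  root=26; inorder splits into left=[9, 19, 25], right=[]
  root=9; inorder splits into left=[], right=[19, 25]
  root=25; inorder splits into left=[19], right=[]
  root=19; inorder splits into left=[], right=[]
Reconstructed level-order: [1, 26, 9, 25, 19]


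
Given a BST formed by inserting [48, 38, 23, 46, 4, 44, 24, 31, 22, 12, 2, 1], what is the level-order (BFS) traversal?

Tree insertion order: [48, 38, 23, 46, 4, 44, 24, 31, 22, 12, 2, 1]
Tree (level-order array): [48, 38, None, 23, 46, 4, 24, 44, None, 2, 22, None, 31, None, None, 1, None, 12]
BFS from the root, enqueuing left then right child of each popped node:
  queue [48] -> pop 48, enqueue [38], visited so far: [48]
  queue [38] -> pop 38, enqueue [23, 46], visited so far: [48, 38]
  queue [23, 46] -> pop 23, enqueue [4, 24], visited so far: [48, 38, 23]
  queue [46, 4, 24] -> pop 46, enqueue [44], visited so far: [48, 38, 23, 46]
  queue [4, 24, 44] -> pop 4, enqueue [2, 22], visited so far: [48, 38, 23, 46, 4]
  queue [24, 44, 2, 22] -> pop 24, enqueue [31], visited so far: [48, 38, 23, 46, 4, 24]
  queue [44, 2, 22, 31] -> pop 44, enqueue [none], visited so far: [48, 38, 23, 46, 4, 24, 44]
  queue [2, 22, 31] -> pop 2, enqueue [1], visited so far: [48, 38, 23, 46, 4, 24, 44, 2]
  queue [22, 31, 1] -> pop 22, enqueue [12], visited so far: [48, 38, 23, 46, 4, 24, 44, 2, 22]
  queue [31, 1, 12] -> pop 31, enqueue [none], visited so far: [48, 38, 23, 46, 4, 24, 44, 2, 22, 31]
  queue [1, 12] -> pop 1, enqueue [none], visited so far: [48, 38, 23, 46, 4, 24, 44, 2, 22, 31, 1]
  queue [12] -> pop 12, enqueue [none], visited so far: [48, 38, 23, 46, 4, 24, 44, 2, 22, 31, 1, 12]
Result: [48, 38, 23, 46, 4, 24, 44, 2, 22, 31, 1, 12]


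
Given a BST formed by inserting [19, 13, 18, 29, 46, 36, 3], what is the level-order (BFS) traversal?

Tree insertion order: [19, 13, 18, 29, 46, 36, 3]
Tree (level-order array): [19, 13, 29, 3, 18, None, 46, None, None, None, None, 36]
BFS from the root, enqueuing left then right child of each popped node:
  queue [19] -> pop 19, enqueue [13, 29], visited so far: [19]
  queue [13, 29] -> pop 13, enqueue [3, 18], visited so far: [19, 13]
  queue [29, 3, 18] -> pop 29, enqueue [46], visited so far: [19, 13, 29]
  queue [3, 18, 46] -> pop 3, enqueue [none], visited so far: [19, 13, 29, 3]
  queue [18, 46] -> pop 18, enqueue [none], visited so far: [19, 13, 29, 3, 18]
  queue [46] -> pop 46, enqueue [36], visited so far: [19, 13, 29, 3, 18, 46]
  queue [36] -> pop 36, enqueue [none], visited so far: [19, 13, 29, 3, 18, 46, 36]
Result: [19, 13, 29, 3, 18, 46, 36]


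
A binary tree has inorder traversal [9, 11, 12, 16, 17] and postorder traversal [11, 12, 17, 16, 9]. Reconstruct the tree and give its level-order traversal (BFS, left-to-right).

Inorder:   [9, 11, 12, 16, 17]
Postorder: [11, 12, 17, 16, 9]
Algorithm: postorder visits root last, so walk postorder right-to-left;
each value is the root of the current inorder slice — split it at that
value, recurse on the right subtree first, then the left.
Recursive splits:
  root=9; inorder splits into left=[], right=[11, 12, 16, 17]
  root=16; inorder splits into left=[11, 12], right=[17]
  root=17; inorder splits into left=[], right=[]
  root=12; inorder splits into left=[11], right=[]
  root=11; inorder splits into left=[], right=[]
Reconstructed level-order: [9, 16, 12, 17, 11]


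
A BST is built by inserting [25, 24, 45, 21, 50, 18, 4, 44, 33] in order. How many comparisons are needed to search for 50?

Search path for 50: 25 -> 45 -> 50
Found: True
Comparisons: 3


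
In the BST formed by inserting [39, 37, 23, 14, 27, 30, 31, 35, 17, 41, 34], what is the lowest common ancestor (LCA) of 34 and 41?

Tree insertion order: [39, 37, 23, 14, 27, 30, 31, 35, 17, 41, 34]
Tree (level-order array): [39, 37, 41, 23, None, None, None, 14, 27, None, 17, None, 30, None, None, None, 31, None, 35, 34]
In a BST, the LCA of p=34, q=41 is the first node v on the
root-to-leaf path with p <= v <= q (go left if both < v, right if both > v).
Walk from root:
  at 39: 34 <= 39 <= 41, this is the LCA
LCA = 39


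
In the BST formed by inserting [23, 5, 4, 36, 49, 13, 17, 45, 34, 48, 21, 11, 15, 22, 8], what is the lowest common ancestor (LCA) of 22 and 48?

Tree insertion order: [23, 5, 4, 36, 49, 13, 17, 45, 34, 48, 21, 11, 15, 22, 8]
Tree (level-order array): [23, 5, 36, 4, 13, 34, 49, None, None, 11, 17, None, None, 45, None, 8, None, 15, 21, None, 48, None, None, None, None, None, 22]
In a BST, the LCA of p=22, q=48 is the first node v on the
root-to-leaf path with p <= v <= q (go left if both < v, right if both > v).
Walk from root:
  at 23: 22 <= 23 <= 48, this is the LCA
LCA = 23


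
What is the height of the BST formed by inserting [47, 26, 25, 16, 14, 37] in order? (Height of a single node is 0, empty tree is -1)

Insertion order: [47, 26, 25, 16, 14, 37]
Tree (level-order array): [47, 26, None, 25, 37, 16, None, None, None, 14]
Compute height bottom-up (empty subtree = -1):
  height(14) = 1 + max(-1, -1) = 0
  height(16) = 1 + max(0, -1) = 1
  height(25) = 1 + max(1, -1) = 2
  height(37) = 1 + max(-1, -1) = 0
  height(26) = 1 + max(2, 0) = 3
  height(47) = 1 + max(3, -1) = 4
Height = 4


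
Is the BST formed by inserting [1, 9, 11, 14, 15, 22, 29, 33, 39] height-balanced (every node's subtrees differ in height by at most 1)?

Tree (level-order array): [1, None, 9, None, 11, None, 14, None, 15, None, 22, None, 29, None, 33, None, 39]
Definition: a tree is height-balanced if, at every node, |h(left) - h(right)| <= 1 (empty subtree has height -1).
Bottom-up per-node check:
  node 39: h_left=-1, h_right=-1, diff=0 [OK], height=0
  node 33: h_left=-1, h_right=0, diff=1 [OK], height=1
  node 29: h_left=-1, h_right=1, diff=2 [FAIL (|-1-1|=2 > 1)], height=2
  node 22: h_left=-1, h_right=2, diff=3 [FAIL (|-1-2|=3 > 1)], height=3
  node 15: h_left=-1, h_right=3, diff=4 [FAIL (|-1-3|=4 > 1)], height=4
  node 14: h_left=-1, h_right=4, diff=5 [FAIL (|-1-4|=5 > 1)], height=5
  node 11: h_left=-1, h_right=5, diff=6 [FAIL (|-1-5|=6 > 1)], height=6
  node 9: h_left=-1, h_right=6, diff=7 [FAIL (|-1-6|=7 > 1)], height=7
  node 1: h_left=-1, h_right=7, diff=8 [FAIL (|-1-7|=8 > 1)], height=8
Node 29 violates the condition: |-1 - 1| = 2 > 1.
Result: Not balanced


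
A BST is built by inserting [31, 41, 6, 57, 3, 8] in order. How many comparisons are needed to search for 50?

Search path for 50: 31 -> 41 -> 57
Found: False
Comparisons: 3


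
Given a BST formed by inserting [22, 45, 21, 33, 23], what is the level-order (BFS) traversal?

Tree insertion order: [22, 45, 21, 33, 23]
Tree (level-order array): [22, 21, 45, None, None, 33, None, 23]
BFS from the root, enqueuing left then right child of each popped node:
  queue [22] -> pop 22, enqueue [21, 45], visited so far: [22]
  queue [21, 45] -> pop 21, enqueue [none], visited so far: [22, 21]
  queue [45] -> pop 45, enqueue [33], visited so far: [22, 21, 45]
  queue [33] -> pop 33, enqueue [23], visited so far: [22, 21, 45, 33]
  queue [23] -> pop 23, enqueue [none], visited so far: [22, 21, 45, 33, 23]
Result: [22, 21, 45, 33, 23]


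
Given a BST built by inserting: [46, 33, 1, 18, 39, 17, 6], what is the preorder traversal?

Tree insertion order: [46, 33, 1, 18, 39, 17, 6]
Tree (level-order array): [46, 33, None, 1, 39, None, 18, None, None, 17, None, 6]
Preorder traversal: [46, 33, 1, 18, 17, 6, 39]


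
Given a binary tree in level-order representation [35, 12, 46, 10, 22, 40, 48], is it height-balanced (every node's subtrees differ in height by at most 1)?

Tree (level-order array): [35, 12, 46, 10, 22, 40, 48]
Definition: a tree is height-balanced if, at every node, |h(left) - h(right)| <= 1 (empty subtree has height -1).
Bottom-up per-node check:
  node 10: h_left=-1, h_right=-1, diff=0 [OK], height=0
  node 22: h_left=-1, h_right=-1, diff=0 [OK], height=0
  node 12: h_left=0, h_right=0, diff=0 [OK], height=1
  node 40: h_left=-1, h_right=-1, diff=0 [OK], height=0
  node 48: h_left=-1, h_right=-1, diff=0 [OK], height=0
  node 46: h_left=0, h_right=0, diff=0 [OK], height=1
  node 35: h_left=1, h_right=1, diff=0 [OK], height=2
All nodes satisfy the balance condition.
Result: Balanced


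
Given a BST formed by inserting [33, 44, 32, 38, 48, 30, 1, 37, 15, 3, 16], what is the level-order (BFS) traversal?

Tree insertion order: [33, 44, 32, 38, 48, 30, 1, 37, 15, 3, 16]
Tree (level-order array): [33, 32, 44, 30, None, 38, 48, 1, None, 37, None, None, None, None, 15, None, None, 3, 16]
BFS from the root, enqueuing left then right child of each popped node:
  queue [33] -> pop 33, enqueue [32, 44], visited so far: [33]
  queue [32, 44] -> pop 32, enqueue [30], visited so far: [33, 32]
  queue [44, 30] -> pop 44, enqueue [38, 48], visited so far: [33, 32, 44]
  queue [30, 38, 48] -> pop 30, enqueue [1], visited so far: [33, 32, 44, 30]
  queue [38, 48, 1] -> pop 38, enqueue [37], visited so far: [33, 32, 44, 30, 38]
  queue [48, 1, 37] -> pop 48, enqueue [none], visited so far: [33, 32, 44, 30, 38, 48]
  queue [1, 37] -> pop 1, enqueue [15], visited so far: [33, 32, 44, 30, 38, 48, 1]
  queue [37, 15] -> pop 37, enqueue [none], visited so far: [33, 32, 44, 30, 38, 48, 1, 37]
  queue [15] -> pop 15, enqueue [3, 16], visited so far: [33, 32, 44, 30, 38, 48, 1, 37, 15]
  queue [3, 16] -> pop 3, enqueue [none], visited so far: [33, 32, 44, 30, 38, 48, 1, 37, 15, 3]
  queue [16] -> pop 16, enqueue [none], visited so far: [33, 32, 44, 30, 38, 48, 1, 37, 15, 3, 16]
Result: [33, 32, 44, 30, 38, 48, 1, 37, 15, 3, 16]


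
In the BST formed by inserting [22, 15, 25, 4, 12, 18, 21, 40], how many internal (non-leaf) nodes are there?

Tree built from: [22, 15, 25, 4, 12, 18, 21, 40]
Tree (level-order array): [22, 15, 25, 4, 18, None, 40, None, 12, None, 21]
Rule: An internal node has at least one child.
Per-node child counts:
  node 22: 2 child(ren)
  node 15: 2 child(ren)
  node 4: 1 child(ren)
  node 12: 0 child(ren)
  node 18: 1 child(ren)
  node 21: 0 child(ren)
  node 25: 1 child(ren)
  node 40: 0 child(ren)
Matching nodes: [22, 15, 4, 18, 25]
Count of internal (non-leaf) nodes: 5


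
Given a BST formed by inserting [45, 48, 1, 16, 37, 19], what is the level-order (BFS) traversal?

Tree insertion order: [45, 48, 1, 16, 37, 19]
Tree (level-order array): [45, 1, 48, None, 16, None, None, None, 37, 19]
BFS from the root, enqueuing left then right child of each popped node:
  queue [45] -> pop 45, enqueue [1, 48], visited so far: [45]
  queue [1, 48] -> pop 1, enqueue [16], visited so far: [45, 1]
  queue [48, 16] -> pop 48, enqueue [none], visited so far: [45, 1, 48]
  queue [16] -> pop 16, enqueue [37], visited so far: [45, 1, 48, 16]
  queue [37] -> pop 37, enqueue [19], visited so far: [45, 1, 48, 16, 37]
  queue [19] -> pop 19, enqueue [none], visited so far: [45, 1, 48, 16, 37, 19]
Result: [45, 1, 48, 16, 37, 19]


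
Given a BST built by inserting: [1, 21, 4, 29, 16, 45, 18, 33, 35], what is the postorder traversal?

Tree insertion order: [1, 21, 4, 29, 16, 45, 18, 33, 35]
Tree (level-order array): [1, None, 21, 4, 29, None, 16, None, 45, None, 18, 33, None, None, None, None, 35]
Postorder traversal: [18, 16, 4, 35, 33, 45, 29, 21, 1]


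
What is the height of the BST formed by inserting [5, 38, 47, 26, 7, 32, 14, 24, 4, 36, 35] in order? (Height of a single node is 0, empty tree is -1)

Insertion order: [5, 38, 47, 26, 7, 32, 14, 24, 4, 36, 35]
Tree (level-order array): [5, 4, 38, None, None, 26, 47, 7, 32, None, None, None, 14, None, 36, None, 24, 35]
Compute height bottom-up (empty subtree = -1):
  height(4) = 1 + max(-1, -1) = 0
  height(24) = 1 + max(-1, -1) = 0
  height(14) = 1 + max(-1, 0) = 1
  height(7) = 1 + max(-1, 1) = 2
  height(35) = 1 + max(-1, -1) = 0
  height(36) = 1 + max(0, -1) = 1
  height(32) = 1 + max(-1, 1) = 2
  height(26) = 1 + max(2, 2) = 3
  height(47) = 1 + max(-1, -1) = 0
  height(38) = 1 + max(3, 0) = 4
  height(5) = 1 + max(0, 4) = 5
Height = 5


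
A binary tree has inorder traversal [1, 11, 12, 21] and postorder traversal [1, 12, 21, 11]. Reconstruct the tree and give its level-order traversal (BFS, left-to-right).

Inorder:   [1, 11, 12, 21]
Postorder: [1, 12, 21, 11]
Algorithm: postorder visits root last, so walk postorder right-to-left;
each value is the root of the current inorder slice — split it at that
value, recurse on the right subtree first, then the left.
Recursive splits:
  root=11; inorder splits into left=[1], right=[12, 21]
  root=21; inorder splits into left=[12], right=[]
  root=12; inorder splits into left=[], right=[]
  root=1; inorder splits into left=[], right=[]
Reconstructed level-order: [11, 1, 21, 12]


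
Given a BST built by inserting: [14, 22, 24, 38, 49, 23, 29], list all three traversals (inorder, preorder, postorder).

Tree insertion order: [14, 22, 24, 38, 49, 23, 29]
Tree (level-order array): [14, None, 22, None, 24, 23, 38, None, None, 29, 49]
Inorder (L, root, R): [14, 22, 23, 24, 29, 38, 49]
Preorder (root, L, R): [14, 22, 24, 23, 38, 29, 49]
Postorder (L, R, root): [23, 29, 49, 38, 24, 22, 14]


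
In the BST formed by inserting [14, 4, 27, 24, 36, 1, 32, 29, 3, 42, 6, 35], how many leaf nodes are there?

Tree built from: [14, 4, 27, 24, 36, 1, 32, 29, 3, 42, 6, 35]
Tree (level-order array): [14, 4, 27, 1, 6, 24, 36, None, 3, None, None, None, None, 32, 42, None, None, 29, 35]
Rule: A leaf has 0 children.
Per-node child counts:
  node 14: 2 child(ren)
  node 4: 2 child(ren)
  node 1: 1 child(ren)
  node 3: 0 child(ren)
  node 6: 0 child(ren)
  node 27: 2 child(ren)
  node 24: 0 child(ren)
  node 36: 2 child(ren)
  node 32: 2 child(ren)
  node 29: 0 child(ren)
  node 35: 0 child(ren)
  node 42: 0 child(ren)
Matching nodes: [3, 6, 24, 29, 35, 42]
Count of leaf nodes: 6


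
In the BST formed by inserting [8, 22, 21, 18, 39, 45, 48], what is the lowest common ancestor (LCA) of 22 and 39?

Tree insertion order: [8, 22, 21, 18, 39, 45, 48]
Tree (level-order array): [8, None, 22, 21, 39, 18, None, None, 45, None, None, None, 48]
In a BST, the LCA of p=22, q=39 is the first node v on the
root-to-leaf path with p <= v <= q (go left if both < v, right if both > v).
Walk from root:
  at 8: both 22 and 39 > 8, go right
  at 22: 22 <= 22 <= 39, this is the LCA
LCA = 22


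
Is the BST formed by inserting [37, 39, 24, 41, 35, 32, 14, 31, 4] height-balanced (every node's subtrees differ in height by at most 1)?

Tree (level-order array): [37, 24, 39, 14, 35, None, 41, 4, None, 32, None, None, None, None, None, 31]
Definition: a tree is height-balanced if, at every node, |h(left) - h(right)| <= 1 (empty subtree has height -1).
Bottom-up per-node check:
  node 4: h_left=-1, h_right=-1, diff=0 [OK], height=0
  node 14: h_left=0, h_right=-1, diff=1 [OK], height=1
  node 31: h_left=-1, h_right=-1, diff=0 [OK], height=0
  node 32: h_left=0, h_right=-1, diff=1 [OK], height=1
  node 35: h_left=1, h_right=-1, diff=2 [FAIL (|1--1|=2 > 1)], height=2
  node 24: h_left=1, h_right=2, diff=1 [OK], height=3
  node 41: h_left=-1, h_right=-1, diff=0 [OK], height=0
  node 39: h_left=-1, h_right=0, diff=1 [OK], height=1
  node 37: h_left=3, h_right=1, diff=2 [FAIL (|3-1|=2 > 1)], height=4
Node 35 violates the condition: |1 - -1| = 2 > 1.
Result: Not balanced


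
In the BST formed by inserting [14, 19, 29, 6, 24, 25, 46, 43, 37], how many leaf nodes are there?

Tree built from: [14, 19, 29, 6, 24, 25, 46, 43, 37]
Tree (level-order array): [14, 6, 19, None, None, None, 29, 24, 46, None, 25, 43, None, None, None, 37]
Rule: A leaf has 0 children.
Per-node child counts:
  node 14: 2 child(ren)
  node 6: 0 child(ren)
  node 19: 1 child(ren)
  node 29: 2 child(ren)
  node 24: 1 child(ren)
  node 25: 0 child(ren)
  node 46: 1 child(ren)
  node 43: 1 child(ren)
  node 37: 0 child(ren)
Matching nodes: [6, 25, 37]
Count of leaf nodes: 3


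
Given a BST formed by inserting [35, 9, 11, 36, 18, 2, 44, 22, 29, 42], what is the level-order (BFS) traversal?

Tree insertion order: [35, 9, 11, 36, 18, 2, 44, 22, 29, 42]
Tree (level-order array): [35, 9, 36, 2, 11, None, 44, None, None, None, 18, 42, None, None, 22, None, None, None, 29]
BFS from the root, enqueuing left then right child of each popped node:
  queue [35] -> pop 35, enqueue [9, 36], visited so far: [35]
  queue [9, 36] -> pop 9, enqueue [2, 11], visited so far: [35, 9]
  queue [36, 2, 11] -> pop 36, enqueue [44], visited so far: [35, 9, 36]
  queue [2, 11, 44] -> pop 2, enqueue [none], visited so far: [35, 9, 36, 2]
  queue [11, 44] -> pop 11, enqueue [18], visited so far: [35, 9, 36, 2, 11]
  queue [44, 18] -> pop 44, enqueue [42], visited so far: [35, 9, 36, 2, 11, 44]
  queue [18, 42] -> pop 18, enqueue [22], visited so far: [35, 9, 36, 2, 11, 44, 18]
  queue [42, 22] -> pop 42, enqueue [none], visited so far: [35, 9, 36, 2, 11, 44, 18, 42]
  queue [22] -> pop 22, enqueue [29], visited so far: [35, 9, 36, 2, 11, 44, 18, 42, 22]
  queue [29] -> pop 29, enqueue [none], visited so far: [35, 9, 36, 2, 11, 44, 18, 42, 22, 29]
Result: [35, 9, 36, 2, 11, 44, 18, 42, 22, 29]


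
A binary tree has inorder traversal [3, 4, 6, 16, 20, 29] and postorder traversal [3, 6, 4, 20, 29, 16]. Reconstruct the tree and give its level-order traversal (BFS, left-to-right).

Inorder:   [3, 4, 6, 16, 20, 29]
Postorder: [3, 6, 4, 20, 29, 16]
Algorithm: postorder visits root last, so walk postorder right-to-left;
each value is the root of the current inorder slice — split it at that
value, recurse on the right subtree first, then the left.
Recursive splits:
  root=16; inorder splits into left=[3, 4, 6], right=[20, 29]
  root=29; inorder splits into left=[20], right=[]
  root=20; inorder splits into left=[], right=[]
  root=4; inorder splits into left=[3], right=[6]
  root=6; inorder splits into left=[], right=[]
  root=3; inorder splits into left=[], right=[]
Reconstructed level-order: [16, 4, 29, 3, 6, 20]


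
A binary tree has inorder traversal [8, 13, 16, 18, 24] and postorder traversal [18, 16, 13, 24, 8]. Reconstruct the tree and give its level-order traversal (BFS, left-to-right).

Inorder:   [8, 13, 16, 18, 24]
Postorder: [18, 16, 13, 24, 8]
Algorithm: postorder visits root last, so walk postorder right-to-left;
each value is the root of the current inorder slice — split it at that
value, recurse on the right subtree first, then the left.
Recursive splits:
  root=8; inorder splits into left=[], right=[13, 16, 18, 24]
  root=24; inorder splits into left=[13, 16, 18], right=[]
  root=13; inorder splits into left=[], right=[16, 18]
  root=16; inorder splits into left=[], right=[18]
  root=18; inorder splits into left=[], right=[]
Reconstructed level-order: [8, 24, 13, 16, 18]


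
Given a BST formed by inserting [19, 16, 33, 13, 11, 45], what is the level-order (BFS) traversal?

Tree insertion order: [19, 16, 33, 13, 11, 45]
Tree (level-order array): [19, 16, 33, 13, None, None, 45, 11]
BFS from the root, enqueuing left then right child of each popped node:
  queue [19] -> pop 19, enqueue [16, 33], visited so far: [19]
  queue [16, 33] -> pop 16, enqueue [13], visited so far: [19, 16]
  queue [33, 13] -> pop 33, enqueue [45], visited so far: [19, 16, 33]
  queue [13, 45] -> pop 13, enqueue [11], visited so far: [19, 16, 33, 13]
  queue [45, 11] -> pop 45, enqueue [none], visited so far: [19, 16, 33, 13, 45]
  queue [11] -> pop 11, enqueue [none], visited so far: [19, 16, 33, 13, 45, 11]
Result: [19, 16, 33, 13, 45, 11]


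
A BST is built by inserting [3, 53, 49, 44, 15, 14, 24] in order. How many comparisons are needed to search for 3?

Search path for 3: 3
Found: True
Comparisons: 1


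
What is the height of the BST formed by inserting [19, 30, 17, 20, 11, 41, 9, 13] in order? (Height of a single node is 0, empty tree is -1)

Insertion order: [19, 30, 17, 20, 11, 41, 9, 13]
Tree (level-order array): [19, 17, 30, 11, None, 20, 41, 9, 13]
Compute height bottom-up (empty subtree = -1):
  height(9) = 1 + max(-1, -1) = 0
  height(13) = 1 + max(-1, -1) = 0
  height(11) = 1 + max(0, 0) = 1
  height(17) = 1 + max(1, -1) = 2
  height(20) = 1 + max(-1, -1) = 0
  height(41) = 1 + max(-1, -1) = 0
  height(30) = 1 + max(0, 0) = 1
  height(19) = 1 + max(2, 1) = 3
Height = 3


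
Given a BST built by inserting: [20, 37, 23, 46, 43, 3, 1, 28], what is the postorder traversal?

Tree insertion order: [20, 37, 23, 46, 43, 3, 1, 28]
Tree (level-order array): [20, 3, 37, 1, None, 23, 46, None, None, None, 28, 43]
Postorder traversal: [1, 3, 28, 23, 43, 46, 37, 20]


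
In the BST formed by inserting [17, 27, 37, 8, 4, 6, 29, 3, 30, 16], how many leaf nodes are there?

Tree built from: [17, 27, 37, 8, 4, 6, 29, 3, 30, 16]
Tree (level-order array): [17, 8, 27, 4, 16, None, 37, 3, 6, None, None, 29, None, None, None, None, None, None, 30]
Rule: A leaf has 0 children.
Per-node child counts:
  node 17: 2 child(ren)
  node 8: 2 child(ren)
  node 4: 2 child(ren)
  node 3: 0 child(ren)
  node 6: 0 child(ren)
  node 16: 0 child(ren)
  node 27: 1 child(ren)
  node 37: 1 child(ren)
  node 29: 1 child(ren)
  node 30: 0 child(ren)
Matching nodes: [3, 6, 16, 30]
Count of leaf nodes: 4


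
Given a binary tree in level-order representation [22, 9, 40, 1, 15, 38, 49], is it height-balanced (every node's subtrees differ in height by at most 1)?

Tree (level-order array): [22, 9, 40, 1, 15, 38, 49]
Definition: a tree is height-balanced if, at every node, |h(left) - h(right)| <= 1 (empty subtree has height -1).
Bottom-up per-node check:
  node 1: h_left=-1, h_right=-1, diff=0 [OK], height=0
  node 15: h_left=-1, h_right=-1, diff=0 [OK], height=0
  node 9: h_left=0, h_right=0, diff=0 [OK], height=1
  node 38: h_left=-1, h_right=-1, diff=0 [OK], height=0
  node 49: h_left=-1, h_right=-1, diff=0 [OK], height=0
  node 40: h_left=0, h_right=0, diff=0 [OK], height=1
  node 22: h_left=1, h_right=1, diff=0 [OK], height=2
All nodes satisfy the balance condition.
Result: Balanced


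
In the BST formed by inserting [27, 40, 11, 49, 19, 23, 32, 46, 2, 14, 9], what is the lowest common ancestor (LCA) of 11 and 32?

Tree insertion order: [27, 40, 11, 49, 19, 23, 32, 46, 2, 14, 9]
Tree (level-order array): [27, 11, 40, 2, 19, 32, 49, None, 9, 14, 23, None, None, 46]
In a BST, the LCA of p=11, q=32 is the first node v on the
root-to-leaf path with p <= v <= q (go left if both < v, right if both > v).
Walk from root:
  at 27: 11 <= 27 <= 32, this is the LCA
LCA = 27


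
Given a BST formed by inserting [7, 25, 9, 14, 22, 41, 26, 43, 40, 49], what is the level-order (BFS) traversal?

Tree insertion order: [7, 25, 9, 14, 22, 41, 26, 43, 40, 49]
Tree (level-order array): [7, None, 25, 9, 41, None, 14, 26, 43, None, 22, None, 40, None, 49]
BFS from the root, enqueuing left then right child of each popped node:
  queue [7] -> pop 7, enqueue [25], visited so far: [7]
  queue [25] -> pop 25, enqueue [9, 41], visited so far: [7, 25]
  queue [9, 41] -> pop 9, enqueue [14], visited so far: [7, 25, 9]
  queue [41, 14] -> pop 41, enqueue [26, 43], visited so far: [7, 25, 9, 41]
  queue [14, 26, 43] -> pop 14, enqueue [22], visited so far: [7, 25, 9, 41, 14]
  queue [26, 43, 22] -> pop 26, enqueue [40], visited so far: [7, 25, 9, 41, 14, 26]
  queue [43, 22, 40] -> pop 43, enqueue [49], visited so far: [7, 25, 9, 41, 14, 26, 43]
  queue [22, 40, 49] -> pop 22, enqueue [none], visited so far: [7, 25, 9, 41, 14, 26, 43, 22]
  queue [40, 49] -> pop 40, enqueue [none], visited so far: [7, 25, 9, 41, 14, 26, 43, 22, 40]
  queue [49] -> pop 49, enqueue [none], visited so far: [7, 25, 9, 41, 14, 26, 43, 22, 40, 49]
Result: [7, 25, 9, 41, 14, 26, 43, 22, 40, 49]


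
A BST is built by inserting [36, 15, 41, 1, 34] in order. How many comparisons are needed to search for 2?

Search path for 2: 36 -> 15 -> 1
Found: False
Comparisons: 3


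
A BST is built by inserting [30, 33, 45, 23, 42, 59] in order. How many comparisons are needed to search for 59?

Search path for 59: 30 -> 33 -> 45 -> 59
Found: True
Comparisons: 4


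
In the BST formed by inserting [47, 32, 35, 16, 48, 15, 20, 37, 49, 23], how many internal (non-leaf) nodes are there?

Tree built from: [47, 32, 35, 16, 48, 15, 20, 37, 49, 23]
Tree (level-order array): [47, 32, 48, 16, 35, None, 49, 15, 20, None, 37, None, None, None, None, None, 23]
Rule: An internal node has at least one child.
Per-node child counts:
  node 47: 2 child(ren)
  node 32: 2 child(ren)
  node 16: 2 child(ren)
  node 15: 0 child(ren)
  node 20: 1 child(ren)
  node 23: 0 child(ren)
  node 35: 1 child(ren)
  node 37: 0 child(ren)
  node 48: 1 child(ren)
  node 49: 0 child(ren)
Matching nodes: [47, 32, 16, 20, 35, 48]
Count of internal (non-leaf) nodes: 6


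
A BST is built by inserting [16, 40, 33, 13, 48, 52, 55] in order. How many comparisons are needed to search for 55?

Search path for 55: 16 -> 40 -> 48 -> 52 -> 55
Found: True
Comparisons: 5


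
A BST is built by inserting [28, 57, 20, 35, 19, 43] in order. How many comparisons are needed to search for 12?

Search path for 12: 28 -> 20 -> 19
Found: False
Comparisons: 3


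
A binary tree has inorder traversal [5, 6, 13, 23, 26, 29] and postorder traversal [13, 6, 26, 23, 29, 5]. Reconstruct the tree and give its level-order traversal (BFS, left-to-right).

Inorder:   [5, 6, 13, 23, 26, 29]
Postorder: [13, 6, 26, 23, 29, 5]
Algorithm: postorder visits root last, so walk postorder right-to-left;
each value is the root of the current inorder slice — split it at that
value, recurse on the right subtree first, then the left.
Recursive splits:
  root=5; inorder splits into left=[], right=[6, 13, 23, 26, 29]
  root=29; inorder splits into left=[6, 13, 23, 26], right=[]
  root=23; inorder splits into left=[6, 13], right=[26]
  root=26; inorder splits into left=[], right=[]
  root=6; inorder splits into left=[], right=[13]
  root=13; inorder splits into left=[], right=[]
Reconstructed level-order: [5, 29, 23, 6, 26, 13]


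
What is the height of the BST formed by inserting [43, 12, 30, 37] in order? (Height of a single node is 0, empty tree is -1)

Insertion order: [43, 12, 30, 37]
Tree (level-order array): [43, 12, None, None, 30, None, 37]
Compute height bottom-up (empty subtree = -1):
  height(37) = 1 + max(-1, -1) = 0
  height(30) = 1 + max(-1, 0) = 1
  height(12) = 1 + max(-1, 1) = 2
  height(43) = 1 + max(2, -1) = 3
Height = 3


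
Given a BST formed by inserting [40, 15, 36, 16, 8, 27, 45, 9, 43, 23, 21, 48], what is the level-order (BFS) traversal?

Tree insertion order: [40, 15, 36, 16, 8, 27, 45, 9, 43, 23, 21, 48]
Tree (level-order array): [40, 15, 45, 8, 36, 43, 48, None, 9, 16, None, None, None, None, None, None, None, None, 27, 23, None, 21]
BFS from the root, enqueuing left then right child of each popped node:
  queue [40] -> pop 40, enqueue [15, 45], visited so far: [40]
  queue [15, 45] -> pop 15, enqueue [8, 36], visited so far: [40, 15]
  queue [45, 8, 36] -> pop 45, enqueue [43, 48], visited so far: [40, 15, 45]
  queue [8, 36, 43, 48] -> pop 8, enqueue [9], visited so far: [40, 15, 45, 8]
  queue [36, 43, 48, 9] -> pop 36, enqueue [16], visited so far: [40, 15, 45, 8, 36]
  queue [43, 48, 9, 16] -> pop 43, enqueue [none], visited so far: [40, 15, 45, 8, 36, 43]
  queue [48, 9, 16] -> pop 48, enqueue [none], visited so far: [40, 15, 45, 8, 36, 43, 48]
  queue [9, 16] -> pop 9, enqueue [none], visited so far: [40, 15, 45, 8, 36, 43, 48, 9]
  queue [16] -> pop 16, enqueue [27], visited so far: [40, 15, 45, 8, 36, 43, 48, 9, 16]
  queue [27] -> pop 27, enqueue [23], visited so far: [40, 15, 45, 8, 36, 43, 48, 9, 16, 27]
  queue [23] -> pop 23, enqueue [21], visited so far: [40, 15, 45, 8, 36, 43, 48, 9, 16, 27, 23]
  queue [21] -> pop 21, enqueue [none], visited so far: [40, 15, 45, 8, 36, 43, 48, 9, 16, 27, 23, 21]
Result: [40, 15, 45, 8, 36, 43, 48, 9, 16, 27, 23, 21]


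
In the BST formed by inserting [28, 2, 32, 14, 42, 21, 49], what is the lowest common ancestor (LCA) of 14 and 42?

Tree insertion order: [28, 2, 32, 14, 42, 21, 49]
Tree (level-order array): [28, 2, 32, None, 14, None, 42, None, 21, None, 49]
In a BST, the LCA of p=14, q=42 is the first node v on the
root-to-leaf path with p <= v <= q (go left if both < v, right if both > v).
Walk from root:
  at 28: 14 <= 28 <= 42, this is the LCA
LCA = 28


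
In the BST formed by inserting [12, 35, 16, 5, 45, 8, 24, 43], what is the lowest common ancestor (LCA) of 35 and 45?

Tree insertion order: [12, 35, 16, 5, 45, 8, 24, 43]
Tree (level-order array): [12, 5, 35, None, 8, 16, 45, None, None, None, 24, 43]
In a BST, the LCA of p=35, q=45 is the first node v on the
root-to-leaf path with p <= v <= q (go left if both < v, right if both > v).
Walk from root:
  at 12: both 35 and 45 > 12, go right
  at 35: 35 <= 35 <= 45, this is the LCA
LCA = 35


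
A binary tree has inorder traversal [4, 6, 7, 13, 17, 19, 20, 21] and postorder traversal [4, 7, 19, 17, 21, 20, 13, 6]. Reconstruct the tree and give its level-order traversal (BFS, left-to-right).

Inorder:   [4, 6, 7, 13, 17, 19, 20, 21]
Postorder: [4, 7, 19, 17, 21, 20, 13, 6]
Algorithm: postorder visits root last, so walk postorder right-to-left;
each value is the root of the current inorder slice — split it at that
value, recurse on the right subtree first, then the left.
Recursive splits:
  root=6; inorder splits into left=[4], right=[7, 13, 17, 19, 20, 21]
  root=13; inorder splits into left=[7], right=[17, 19, 20, 21]
  root=20; inorder splits into left=[17, 19], right=[21]
  root=21; inorder splits into left=[], right=[]
  root=17; inorder splits into left=[], right=[19]
  root=19; inorder splits into left=[], right=[]
  root=7; inorder splits into left=[], right=[]
  root=4; inorder splits into left=[], right=[]
Reconstructed level-order: [6, 4, 13, 7, 20, 17, 21, 19]
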